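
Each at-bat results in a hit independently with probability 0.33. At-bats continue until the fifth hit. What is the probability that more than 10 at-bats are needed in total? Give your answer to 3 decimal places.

0.794

Needing more than 10 at-bats ⇔ fewer than 5 successes in the first 10. With X ~ Binomial(10, 0.33), P(Y > 10) = P(X ≤ 4).
  k=0: C(10,0)·0.33^0·0.67^10 = 0.01823
  k=1: C(10,1)·0.33^1·0.67^9 = 0.08978
  k=2: C(10,2)·0.33^2·0.67^8 = 0.19899
  k=3: C(10,3)·0.33^3·0.67^7 = 0.26136
  k=4: C(10,4)·0.33^4·0.67^6 = 0.22528
P(X ≤ 4) = 0.79365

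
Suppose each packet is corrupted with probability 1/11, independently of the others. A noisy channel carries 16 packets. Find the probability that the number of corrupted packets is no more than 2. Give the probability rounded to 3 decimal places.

0.827

X ~ Binomial(16, 0.090909); P(X ≤ 2) = Σ C(16,k) p^k (1−p)^(16−k) over k:
  k=0: C(16,0)·0.090909^0·0.909091^16 = 0.21763
  k=1: C(16,1)·0.090909^1·0.909091^15 = 0.34821
  k=2: C(16,2)·0.090909^2·0.909091^14 = 0.26115
Total = 0.82699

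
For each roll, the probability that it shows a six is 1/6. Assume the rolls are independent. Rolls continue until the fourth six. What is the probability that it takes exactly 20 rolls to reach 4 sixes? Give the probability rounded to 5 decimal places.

0.04044

Y = trial on which the fourth success occurs; negative binomial, r=4, p=0.166667.
P(Y=20) = C(19,3) · p^4 · (1−p)^16
= 969 · 0.0007716 · 0.054088 = 0.0404407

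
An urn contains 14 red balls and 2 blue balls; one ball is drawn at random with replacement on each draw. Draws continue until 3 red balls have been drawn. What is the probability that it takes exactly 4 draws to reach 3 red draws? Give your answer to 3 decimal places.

0.251

Y = trial on which the third success occurs; negative binomial, r=3, p=0.875.
P(Y=4) = C(3,2) · p^3 · (1−p)^1
= 3 · 0.66992 · 0.125 = 0.25122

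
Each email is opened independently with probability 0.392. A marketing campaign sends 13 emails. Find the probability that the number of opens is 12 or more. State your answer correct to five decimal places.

0.00011

X ~ Binomial(13, 0.392); P(X ≥ 12) = Σ C(13,k) p^k (1−p)^(13−k) over k:
  k=12: C(13,12)·0.392^12·0.608^1 = 0.0001041
  k=13: C(13,13)·0.392^13·0.608^0 = 0.0000052
Total = 0.0001092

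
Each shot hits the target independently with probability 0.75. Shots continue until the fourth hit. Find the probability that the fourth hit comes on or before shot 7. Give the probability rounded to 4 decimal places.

0.9294

Finishing within 7 shots ⇔ at least 4 successes in the first 7. With X ~ Binomial(7, 0.75), P(Y ≤ 7) = 1 − P(X ≤ 3).
  k=0: C(7,0)·0.75^0·0.25^7 = 0.000061
  k=1: C(7,1)·0.75^1·0.25^6 = 0.001282
  k=2: C(7,2)·0.75^2·0.25^5 = 0.011536
  k=3: C(7,3)·0.75^3·0.25^4 = 0.057678
1 − 0.070557 = 0.929443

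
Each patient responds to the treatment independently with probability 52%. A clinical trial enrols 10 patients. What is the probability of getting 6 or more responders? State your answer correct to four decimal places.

X ~ Binomial(10, 0.52); P(X ≥ 6) = Σ C(10,k) p^k (1−p)^(10−k) over k:
  k=6: C(10,6)·0.52^6·0.48^4 = 0.220396
  k=7: C(10,7)·0.52^7·0.48^3 = 0.136436
  k=8: C(10,8)·0.52^8·0.48^2 = 0.055427
  k=9: C(10,9)·0.52^9·0.48^1 = 0.013344
  k=10: C(10,10)·0.52^10·0.48^0 = 0.001446
Total = 0.427048

0.4270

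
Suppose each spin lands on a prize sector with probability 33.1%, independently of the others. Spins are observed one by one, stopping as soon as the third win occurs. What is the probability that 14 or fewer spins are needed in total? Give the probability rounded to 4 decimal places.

0.8914

Finishing within 14 spins ⇔ at least 3 successes in the first 14. With X ~ Binomial(14, 0.331), P(Y ≤ 14) = 1 − P(X ≤ 2).
  k=0: C(14,0)·0.331^0·0.669^14 = 0.003597
  k=1: C(14,1)·0.331^1·0.669^13 = 0.024917
  k=2: C(14,2)·0.331^2·0.669^12 = 0.080133
1 − 0.108647 = 0.891353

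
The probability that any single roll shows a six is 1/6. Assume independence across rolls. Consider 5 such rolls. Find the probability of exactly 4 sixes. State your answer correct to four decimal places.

0.0032

X ~ Binomial(n=5, p=0.166667).
P(X=4) = C(5,4) · p^4 · (1−p)^1
= 5 · 0.0007716 · 0.83333 = 0.003215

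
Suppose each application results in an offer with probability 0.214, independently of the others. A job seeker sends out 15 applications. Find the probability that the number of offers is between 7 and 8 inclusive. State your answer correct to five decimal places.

X ~ Binomial(15, 0.214); P(7 ≤ X ≤ 8) = Σ C(15,k) p^k (1−p)^(15−k) over k:
  k=7: C(15,7)·0.214^7·0.786^8 = 0.0192675
  k=8: C(15,8)·0.214^8·0.786^7 = 0.0052459
Total = 0.0245134

0.02451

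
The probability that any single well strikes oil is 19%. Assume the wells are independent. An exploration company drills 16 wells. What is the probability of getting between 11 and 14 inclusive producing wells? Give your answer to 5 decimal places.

0.00002

X ~ Binomial(16, 0.19); P(11 ≤ X ≤ 14) = Σ C(16,k) p^k (1−p)^(16−k) over k:
  k=11: C(16,11)·0.19^11·0.81^5 = 0.0000177
  k=12: C(16,12)·0.19^12·0.81^4 = 0.0000017
  k=13: C(16,13)·0.19^13·0.81^3 = 0.0000001
  k=14: C(16,14)·0.19^14·0.81^2 = 0.0000000
Total = 0.0000196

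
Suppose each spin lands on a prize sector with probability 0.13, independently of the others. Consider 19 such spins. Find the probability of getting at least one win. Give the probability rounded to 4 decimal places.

P(at least one) = 1 − P(none) = 1 − (1 − 0.13)^19
= 1 − 0.070936 = 0.929064

0.9291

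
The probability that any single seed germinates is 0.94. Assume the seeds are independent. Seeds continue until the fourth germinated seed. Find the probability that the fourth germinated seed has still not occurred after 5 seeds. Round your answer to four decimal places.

Needing more than 5 seeds ⇔ fewer than 4 successes in the first 5. With X ~ Binomial(5, 0.94), P(Y > 5) = P(X ≤ 3).
  k=0: C(5,0)·0.94^0·0.06^5 = 0.000001
  k=1: C(5,1)·0.94^1·0.06^4 = 0.000061
  k=2: C(5,2)·0.94^2·0.06^3 = 0.001909
  k=3: C(5,3)·0.94^3·0.06^2 = 0.029901
P(X ≤ 3) = 0.031871

0.0319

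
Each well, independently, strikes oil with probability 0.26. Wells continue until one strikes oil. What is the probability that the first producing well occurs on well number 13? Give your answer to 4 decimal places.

0.0070

Geometric (trials to first success), p = 0.26.
P(Y = 13) = (1−p)^12 · p = 0.026964 · 0.26 = 0.007011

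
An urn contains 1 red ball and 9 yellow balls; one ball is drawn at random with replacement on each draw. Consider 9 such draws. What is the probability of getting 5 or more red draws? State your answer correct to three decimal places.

X ~ Binomial(9, 0.10); P(X ≥ 5) = Σ C(9,k) p^k (1−p)^(9−k) over k:
  k=5: C(9,5)·0.10^5·0.90^4 = 0.00083
  k=6: C(9,6)·0.10^6·0.90^3 = 0.00006
  k=7: C(9,7)·0.10^7·0.90^2 = 0.00000
  k=8: C(9,8)·0.10^8·0.90^1 = 0.00000
  k=9: C(9,9)·0.10^9·0.90^0 = 0.00000
Total = 0.00089

0.001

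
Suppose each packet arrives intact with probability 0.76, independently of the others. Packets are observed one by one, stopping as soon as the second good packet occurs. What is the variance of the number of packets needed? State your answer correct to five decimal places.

0.83102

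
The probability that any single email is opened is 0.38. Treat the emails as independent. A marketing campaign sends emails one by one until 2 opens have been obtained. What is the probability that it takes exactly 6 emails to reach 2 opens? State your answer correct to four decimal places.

0.1067

Y = trial on which the second success occurs; negative binomial, r=2, p=0.38.
P(Y=6) = C(5,1) · p^2 · (1−p)^4
= 5 · 0.1444 · 0.14776 = 0.106685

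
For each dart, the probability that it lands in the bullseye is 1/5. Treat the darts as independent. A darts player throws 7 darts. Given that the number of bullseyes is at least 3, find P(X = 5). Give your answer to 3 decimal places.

0.029

X ~ Binomial(7, 0.20). Want P(X=5 | X≥3) = P(X=5) / P(X≥3).
P(X=5) = C(7,5)·0.20^5·0.80^2 = 0.00430
P(X≥3) = 1 − 0.20972 − 0.36700 − 0.27525 = 0.14803
Ratio = 0.00430 / 0.14803 = 0.02905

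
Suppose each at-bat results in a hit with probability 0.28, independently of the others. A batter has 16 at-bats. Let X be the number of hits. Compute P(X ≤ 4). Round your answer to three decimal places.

X ~ Binomial(16, 0.28); P(X ≤ 4) = Σ C(16,k) p^k (1−p)^(16−k) over k:
  k=0: C(16,0)·0.28^0·0.72^16 = 0.00522
  k=1: C(16,1)·0.28^1·0.72^15 = 0.03245
  k=2: C(16,2)·0.28^2·0.72^14 = 0.09466
  k=3: C(16,3)·0.28^3·0.72^13 = 0.17178
  k=4: C(16,4)·0.28^4·0.72^12 = 0.21712
Total = 0.52123

0.521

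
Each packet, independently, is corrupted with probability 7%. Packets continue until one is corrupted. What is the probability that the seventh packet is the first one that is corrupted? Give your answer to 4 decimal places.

0.0453

Geometric (trials to first success), p = 0.07.
P(Y = 7) = (1−p)^6 · p = 0.64699 · 0.07 = 0.045289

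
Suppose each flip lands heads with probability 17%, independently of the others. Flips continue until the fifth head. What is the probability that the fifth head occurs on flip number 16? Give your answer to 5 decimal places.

0.02496

Y = trial on which the fifth success occurs; negative binomial, r=5, p=0.17.
P(Y=16) = C(15,4) · p^5 · (1−p)^11
= 1365 · 0.00014199 · 0.12878 = 0.0249595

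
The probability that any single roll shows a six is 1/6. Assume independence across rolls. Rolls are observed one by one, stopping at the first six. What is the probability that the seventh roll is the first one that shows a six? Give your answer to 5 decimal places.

Geometric (trials to first success), p = 0.166667.
P(Y = 7) = (1−p)^6 · p = 0.3349 · 0.166667 = 0.0558163

0.05582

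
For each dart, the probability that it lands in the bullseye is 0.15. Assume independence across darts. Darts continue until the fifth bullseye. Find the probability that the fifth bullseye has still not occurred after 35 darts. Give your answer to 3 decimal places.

Needing more than 35 darts ⇔ fewer than 5 successes in the first 35. With X ~ Binomial(35, 0.15), P(Y > 35) = P(X ≤ 4).
  k=0: C(35,0)·0.15^0·0.85^35 = 0.00339
  k=1: C(35,1)·0.15^1·0.85^34 = 0.02091
  k=2: C(35,2)·0.15^2·0.85^33 = 0.06274
  k=3: C(35,3)·0.15^3·0.85^32 = 0.12178
  k=4: C(35,4)·0.15^4·0.85^31 = 0.17193
P(X ≤ 4) = 0.38075

0.381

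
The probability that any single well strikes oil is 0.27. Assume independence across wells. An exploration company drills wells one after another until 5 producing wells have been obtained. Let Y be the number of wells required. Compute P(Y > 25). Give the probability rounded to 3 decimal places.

Needing more than 25 wells ⇔ fewer than 5 successes in the first 25. With X ~ Binomial(25, 0.27), P(Y > 25) = P(X ≤ 4).
  k=0: C(25,0)·0.27^0·0.73^25 = 0.00038
  k=1: C(25,1)·0.27^1·0.73^24 = 0.00354
  k=2: C(25,2)·0.27^2·0.73^23 = 0.01571
  k=3: C(25,3)·0.27^3·0.73^22 = 0.04456
  k=4: C(25,4)·0.27^4·0.73^21 = 0.09064
P(X ≤ 4) = 0.15484

0.155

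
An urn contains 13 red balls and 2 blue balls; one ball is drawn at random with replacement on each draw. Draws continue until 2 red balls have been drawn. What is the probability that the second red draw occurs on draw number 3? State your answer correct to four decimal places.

0.2003

Y = trial on which the second success occurs; negative binomial, r=2, p=0.866667.
P(Y=3) = C(2,1) · p^2 · (1−p)^1
= 2 · 0.75111 · 0.13333 = 0.200296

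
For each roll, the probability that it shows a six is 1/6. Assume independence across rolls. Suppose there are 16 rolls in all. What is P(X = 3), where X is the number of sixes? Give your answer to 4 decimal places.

0.2423

X ~ Binomial(n=16, p=0.166667).
P(X=3) = C(16,3) · p^3 · (1−p)^13
= 560 · 0.0046296 · 0.093464 = 0.242314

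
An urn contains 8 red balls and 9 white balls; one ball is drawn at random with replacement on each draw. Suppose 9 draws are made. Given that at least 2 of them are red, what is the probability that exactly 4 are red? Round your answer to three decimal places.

0.265

X ~ Binomial(9, 0.470588). Want P(X=4 | X≥2) = P(X=4) / P(X≥2).
P(X=4) = C(9,4)·0.470588^4·0.529412^5 = 0.25698
P(X≥2) = 1 − 0.00327 − 0.02614 = 0.97060
Ratio = 0.25698 / 0.97060 = 0.26477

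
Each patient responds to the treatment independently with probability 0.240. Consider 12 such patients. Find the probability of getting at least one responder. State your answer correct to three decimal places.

P(at least one) = 1 − P(none) = 1 − (1 − 0.24)^12
= 1 − 0.03713 = 0.96287

0.963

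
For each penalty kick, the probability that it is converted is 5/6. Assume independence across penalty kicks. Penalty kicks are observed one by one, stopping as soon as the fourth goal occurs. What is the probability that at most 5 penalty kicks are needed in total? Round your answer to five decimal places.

Finishing within 5 penalty kicks ⇔ at least 4 successes in the first 5. With X ~ Binomial(5, 0.833333), P(Y ≤ 5) = 1 − P(X ≤ 3).
  k=0: C(5,0)·0.833333^0·0.166667^5 = 0.0001286
  k=1: C(5,1)·0.833333^1·0.166667^4 = 0.0032150
  k=2: C(5,2)·0.833333^2·0.166667^3 = 0.0321502
  k=3: C(5,3)·0.833333^3·0.166667^2 = 0.1607510
1 − 0.1962449 = 0.8037551

0.80376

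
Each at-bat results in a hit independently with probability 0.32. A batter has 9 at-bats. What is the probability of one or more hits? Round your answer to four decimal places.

0.9689

P(at least one) = 1 − P(none) = 1 − (1 − 0.32)^9
= 1 − 0.031087 = 0.968913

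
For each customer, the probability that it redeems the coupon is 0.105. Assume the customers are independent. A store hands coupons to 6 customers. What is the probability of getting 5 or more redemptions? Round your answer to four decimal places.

X ~ Binomial(6, 0.105); P(X ≥ 5) = Σ C(6,k) p^k (1−p)^(6−k) over k:
  k=5: C(6,5)·0.105^5·0.895^1 = 0.000069
  k=6: C(6,6)·0.105^6·0.895^0 = 0.000001
Total = 0.000070

0.0001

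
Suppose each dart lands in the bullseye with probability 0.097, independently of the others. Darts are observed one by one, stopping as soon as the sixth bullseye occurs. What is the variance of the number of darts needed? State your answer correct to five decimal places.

575.83165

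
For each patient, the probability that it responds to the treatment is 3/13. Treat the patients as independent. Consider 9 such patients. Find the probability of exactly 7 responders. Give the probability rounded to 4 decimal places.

X ~ Binomial(n=9, p=0.230769).
P(X=7) = C(9,7) · p^7 · (1−p)^2
= 36 · 3.4853e-05 · 0.59172 = 0.000742

0.0007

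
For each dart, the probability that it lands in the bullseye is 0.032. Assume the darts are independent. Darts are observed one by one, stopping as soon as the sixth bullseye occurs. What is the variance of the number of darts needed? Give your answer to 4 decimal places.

5671.8750

Y = total darts until the sixth success; negative binomial with r=6, p=0.032.
Var(Y) = r(1−p)/p² = 6·0.968 / 0.032² = 5671.875000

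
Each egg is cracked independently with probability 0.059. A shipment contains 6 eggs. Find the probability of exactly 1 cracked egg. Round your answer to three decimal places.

0.261

X ~ Binomial(n=6, p=0.059).
P(X=1) = C(6,1) · p^1 · (1−p)^5
= 6 · 0.059 · 0.73782 = 0.26119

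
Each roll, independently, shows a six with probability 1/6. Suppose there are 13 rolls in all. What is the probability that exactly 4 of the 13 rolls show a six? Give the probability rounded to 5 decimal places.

X ~ Binomial(n=13, p=0.166667).
P(X=4) = C(13,4) · p^4 · (1−p)^9
= 715 · 0.0007716 · 0.19381 = 0.1069227

0.10692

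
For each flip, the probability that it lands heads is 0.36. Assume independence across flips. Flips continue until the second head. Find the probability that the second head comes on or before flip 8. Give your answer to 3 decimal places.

Finishing within 8 flips ⇔ at least 2 successes in the first 8. With X ~ Binomial(8, 0.36), P(Y ≤ 8) = 1 − P(X ≤ 1).
  k=0: C(8,0)·0.36^0·0.64^8 = 0.02815
  k=1: C(8,1)·0.36^1·0.64^7 = 0.12666
1 − 0.15481 = 0.84519

0.845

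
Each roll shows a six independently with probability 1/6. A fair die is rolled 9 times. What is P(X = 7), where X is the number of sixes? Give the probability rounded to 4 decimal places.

X ~ Binomial(n=9, p=0.166667).
P(X=7) = C(9,7) · p^7 · (1−p)^2
= 36 · 3.5722e-06 · 0.69444 = 0.000089

0.0001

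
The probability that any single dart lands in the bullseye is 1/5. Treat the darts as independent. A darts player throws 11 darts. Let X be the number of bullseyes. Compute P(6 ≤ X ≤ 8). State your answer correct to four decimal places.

X ~ Binomial(11, 0.20); P(6 ≤ X ≤ 8) = Σ C(11,k) p^k (1−p)^(11−k) over k:
  k=6: C(11,6)·0.20^6·0.80^5 = 0.009689
  k=7: C(11,7)·0.20^7·0.80^4 = 0.001730
  k=8: C(11,8)·0.20^8·0.80^3 = 0.000216
Total = 0.011635

0.0116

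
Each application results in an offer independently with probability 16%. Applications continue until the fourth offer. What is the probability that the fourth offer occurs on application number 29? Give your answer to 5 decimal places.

Y = trial on which the fourth success occurs; negative binomial, r=4, p=0.16.
P(Y=29) = C(28,3) · p^4 · (1−p)^25
= 3276 · 0.00065536 · 0.012793 = 0.0274667

0.02747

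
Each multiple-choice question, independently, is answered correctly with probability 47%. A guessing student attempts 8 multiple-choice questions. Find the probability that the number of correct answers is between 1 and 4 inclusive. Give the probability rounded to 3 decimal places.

X ~ Binomial(8, 0.47); P(1 ≤ X ≤ 4) = Σ C(8,k) p^k (1−p)^(8−k) over k:
  k=1: C(8,1)·0.47^1·0.53^7 = 0.04417
  k=2: C(8,2)·0.47^2·0.53^6 = 0.13709
  k=3: C(8,3)·0.47^3·0.53^5 = 0.24314
  k=4: C(8,4)·0.47^4·0.53^4 = 0.26952
Total = 0.69392

0.694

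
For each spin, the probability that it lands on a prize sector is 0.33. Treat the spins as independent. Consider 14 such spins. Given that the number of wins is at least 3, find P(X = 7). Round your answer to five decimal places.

0.09961

X ~ Binomial(14, 0.33). Want P(X=7 | X≥3) = P(X=7) / P(X≥3).
P(X=7) = C(14,7)·0.33^7·0.67^7 = 0.0886479
P(X≥3) = 1 − 0.0036732 − 0.0253288 − 0.0810899 = 0.8899081
Ratio = 0.0886479 / 0.8899081 = 0.0996147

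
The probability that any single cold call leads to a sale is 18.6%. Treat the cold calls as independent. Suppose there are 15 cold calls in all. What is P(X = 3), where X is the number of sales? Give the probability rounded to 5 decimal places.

X ~ Binomial(n=15, p=0.186).
P(X=3) = C(15,3) · p^3 · (1−p)^12
= 455 · 0.0064349 · 0.084624 = 0.2477668

0.24777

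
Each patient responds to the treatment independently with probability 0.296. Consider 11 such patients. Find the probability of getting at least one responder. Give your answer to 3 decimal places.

P(at least one) = 1 − P(none) = 1 − (1 − 0.296)^11
= 1 − 0.02105 = 0.97895

0.979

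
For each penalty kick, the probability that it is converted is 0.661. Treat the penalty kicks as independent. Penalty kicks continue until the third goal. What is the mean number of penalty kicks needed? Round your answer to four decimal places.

4.5386

Y = total penalty kicks until the third success; negative binomial with r=3, p=0.661.
E[Y] = r / p = 3 / 0.661 = 4.538578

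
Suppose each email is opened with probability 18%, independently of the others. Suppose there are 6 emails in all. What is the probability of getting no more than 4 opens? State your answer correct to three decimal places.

0.999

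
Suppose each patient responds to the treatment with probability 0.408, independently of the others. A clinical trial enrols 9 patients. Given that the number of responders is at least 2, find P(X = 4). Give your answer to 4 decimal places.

X ~ Binomial(9, 0.408). Want P(X=4 | X≥2) = P(X=4) / P(X≥2).
P(X=4) = C(9,4)·0.408^4·0.592^5 = 0.253875
P(X≥2) = 1 − 0.008931 − 0.055396 = 0.935673
Ratio = 0.253875 / 0.935673 = 0.271329

0.2713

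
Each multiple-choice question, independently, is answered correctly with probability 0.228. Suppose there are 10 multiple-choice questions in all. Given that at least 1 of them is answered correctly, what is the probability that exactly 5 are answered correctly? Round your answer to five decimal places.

0.04604

X ~ Binomial(10, 0.228). Want P(X=5 | X≥1) = P(X=5) / P(X≥1).
P(X=5) = C(10,5)·0.228^5·0.772^5 = 0.0425756
P(X≥1) = 1 − 0.0751922 = 0.9248078
Ratio = 0.0425756 / 0.9248078 = 0.0460373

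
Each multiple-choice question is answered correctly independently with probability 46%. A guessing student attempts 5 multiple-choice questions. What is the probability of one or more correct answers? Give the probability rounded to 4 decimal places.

0.9541

P(at least one) = 1 − P(none) = 1 − (1 − 0.46)^5
= 1 − 0.045917 = 0.954083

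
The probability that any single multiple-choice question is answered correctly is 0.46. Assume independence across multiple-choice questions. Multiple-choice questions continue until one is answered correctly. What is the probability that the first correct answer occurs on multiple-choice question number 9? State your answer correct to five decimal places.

0.00333

Geometric (trials to first success), p = 0.46.
P(Y = 9) = (1−p)^8 · p = 0.0072302 · 0.46 = 0.0033259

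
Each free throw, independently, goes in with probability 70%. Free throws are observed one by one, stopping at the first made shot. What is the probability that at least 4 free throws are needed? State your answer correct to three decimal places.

Y = number of free throws to the first success; geometric, p = 0.70.
P(Y > 3) = P(first 3 all fail) = (1−p)^3 = 0.02700

0.027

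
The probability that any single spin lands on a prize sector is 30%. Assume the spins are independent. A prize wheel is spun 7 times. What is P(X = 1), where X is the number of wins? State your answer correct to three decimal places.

X ~ Binomial(n=7, p=0.30).
P(X=1) = C(7,1) · p^1 · (1−p)^6
= 7 · 0.3 · 0.11765 = 0.24706

0.247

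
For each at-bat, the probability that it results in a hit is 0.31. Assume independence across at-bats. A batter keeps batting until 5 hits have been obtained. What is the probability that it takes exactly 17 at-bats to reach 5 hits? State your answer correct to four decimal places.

Y = trial on which the fifth success occurs; negative binomial, r=5, p=0.31.
P(Y=17) = C(16,4) · p^5 · (1−p)^12
= 1820 · 0.0028629 · 0.011646 = 0.060683

0.0607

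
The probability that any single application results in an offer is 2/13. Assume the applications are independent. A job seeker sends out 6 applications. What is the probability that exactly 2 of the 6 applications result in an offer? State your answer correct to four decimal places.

X ~ Binomial(n=6, p=0.153846).
P(X=2) = C(6,2) · p^2 · (1−p)^4
= 15 · 0.023669 · 0.51262 = 0.181996

0.1820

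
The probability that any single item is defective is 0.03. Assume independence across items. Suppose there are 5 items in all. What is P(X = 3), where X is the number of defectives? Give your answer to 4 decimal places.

X ~ Binomial(n=5, p=0.03).
P(X=3) = C(5,3) · p^3 · (1−p)^2
= 10 · 2.7e-05 · 0.9409 = 0.000254

0.0003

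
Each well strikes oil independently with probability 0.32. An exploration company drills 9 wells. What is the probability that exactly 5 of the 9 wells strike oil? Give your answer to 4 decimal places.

0.0904

X ~ Binomial(n=9, p=0.32).
P(X=5) = C(9,5) · p^5 · (1−p)^4
= 126 · 0.0033554 · 0.21381 = 0.090397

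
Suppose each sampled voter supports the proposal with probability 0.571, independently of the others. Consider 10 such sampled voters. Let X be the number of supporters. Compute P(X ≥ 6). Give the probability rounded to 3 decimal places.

X ~ Binomial(10, 0.571); P(X ≥ 6) = Σ C(10,k) p^k (1−p)^(10−k) over k:
  k=6: C(10,6)·0.571^6·0.429^4 = 0.24653
  k=7: C(10,7)·0.571^7·0.429^3 = 0.18750
  k=8: C(10,8)·0.571^8·0.429^2 = 0.09359
  k=9: C(10,9)·0.571^9·0.429^1 = 0.02768
  k=10: C(10,10)·0.571^10·0.429^0 = 0.00368
Total = 0.55898

0.559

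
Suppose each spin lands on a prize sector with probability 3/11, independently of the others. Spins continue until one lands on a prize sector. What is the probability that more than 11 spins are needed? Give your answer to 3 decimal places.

Y = number of spins to the first success; geometric, p = 0.272727.
P(Y > 11) = P(first 11 all fail) = (1−p)^11 = 0.03011

0.030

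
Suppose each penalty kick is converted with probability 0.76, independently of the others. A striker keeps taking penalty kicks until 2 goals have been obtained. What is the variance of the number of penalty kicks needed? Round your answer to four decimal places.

0.8310

Y = total penalty kicks until the second success; negative binomial with r=2, p=0.76.
Var(Y) = r(1−p)/p² = 2·0.24 / 0.76² = 0.831025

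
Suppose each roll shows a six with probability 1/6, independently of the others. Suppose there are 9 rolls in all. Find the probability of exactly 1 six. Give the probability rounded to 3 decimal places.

X ~ Binomial(n=9, p=0.166667).
P(X=1) = C(9,1) · p^1 · (1−p)^8
= 9 · 0.16667 · 0.23257 = 0.34885

0.349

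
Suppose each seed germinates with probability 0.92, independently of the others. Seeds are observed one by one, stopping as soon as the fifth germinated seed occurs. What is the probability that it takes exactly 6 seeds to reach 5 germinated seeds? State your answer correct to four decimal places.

0.2636

Y = trial on which the fifth success occurs; negative binomial, r=5, p=0.92.
P(Y=6) = C(5,4) · p^5 · (1−p)^1
= 5 · 0.65908 · 0.08 = 0.263633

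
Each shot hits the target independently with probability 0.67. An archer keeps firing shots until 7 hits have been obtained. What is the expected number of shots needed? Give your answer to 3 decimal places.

Y = total shots until the seventh success; negative binomial with r=7, p=0.67.
E[Y] = r / p = 7 / 0.67 = 10.44776

10.448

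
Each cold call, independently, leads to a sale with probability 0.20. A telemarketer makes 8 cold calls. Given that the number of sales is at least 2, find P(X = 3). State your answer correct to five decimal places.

X ~ Binomial(8, 0.20). Want P(X=3 | X≥2) = P(X=3) / P(X≥2).
P(X=3) = C(8,3)·0.20^3·0.80^5 = 0.1468006
P(X≥2) = 1 − 0.1677722 − 0.3355443 = 0.4966835
Ratio = 0.1468006 / 0.4966835 = 0.2955617

0.29556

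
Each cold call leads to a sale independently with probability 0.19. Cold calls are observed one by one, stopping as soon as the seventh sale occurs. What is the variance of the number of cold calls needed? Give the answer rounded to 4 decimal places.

157.0637

Y = total cold calls until the seventh success; negative binomial with r=7, p=0.19.
Var(Y) = r(1−p)/p² = 7·0.81 / 0.19² = 157.063712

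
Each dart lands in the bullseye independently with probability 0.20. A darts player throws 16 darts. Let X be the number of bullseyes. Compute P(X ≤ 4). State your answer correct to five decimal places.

0.79825

X ~ Binomial(16, 0.20); P(X ≤ 4) = Σ C(16,k) p^k (1−p)^(16−k) over k:
  k=0: C(16,0)·0.20^0·0.80^16 = 0.0281475
  k=1: C(16,1)·0.20^1·0.80^15 = 0.1125900
  k=2: C(16,2)·0.20^2·0.80^14 = 0.2111062
  k=3: C(16,3)·0.20^3·0.80^13 = 0.2462906
  k=4: C(16,4)·0.20^4·0.80^12 = 0.2001111
Total = 0.7982454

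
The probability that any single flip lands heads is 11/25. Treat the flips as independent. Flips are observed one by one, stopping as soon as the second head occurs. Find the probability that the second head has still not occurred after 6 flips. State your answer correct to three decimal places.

Needing more than 6 flips ⇔ fewer than 2 successes in the first 6. With X ~ Binomial(6, 0.44), P(Y > 6) = P(X ≤ 1).
  k=0: C(6,0)·0.44^0·0.56^6 = 0.03084
  k=1: C(6,1)·0.44^1·0.56^5 = 0.14539
P(X ≤ 1) = 0.17623

0.176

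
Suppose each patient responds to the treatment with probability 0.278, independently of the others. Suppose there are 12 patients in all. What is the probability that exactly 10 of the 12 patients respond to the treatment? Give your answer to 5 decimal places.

X ~ Binomial(n=12, p=0.278).
P(X=10) = C(12,10) · p^10 · (1−p)^2
= 66 · 2.7571e-06 · 0.52128 = 0.0000949

0.00009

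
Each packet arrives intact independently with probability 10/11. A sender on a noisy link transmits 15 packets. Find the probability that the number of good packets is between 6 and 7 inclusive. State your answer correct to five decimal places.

0.00002

X ~ Binomial(15, 0.909091); P(6 ≤ X ≤ 7) = Σ C(15,k) p^k (1−p)^(15−k) over k:
  k=6: C(15,6)·0.909091^6·0.090909^9 = 0.0000012
  k=7: C(15,7)·0.909091^7·0.090909^8 = 0.0000154
Total = 0.0000166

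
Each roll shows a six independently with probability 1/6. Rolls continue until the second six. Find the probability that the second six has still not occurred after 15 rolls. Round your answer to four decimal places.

0.2596

Needing more than 15 rolls ⇔ fewer than 2 successes in the first 15. With X ~ Binomial(15, 0.166667), P(Y > 15) = P(X ≤ 1).
  k=0: C(15,0)·0.166667^0·0.833333^15 = 0.064905
  k=1: C(15,1)·0.166667^1·0.833333^14 = 0.194716
P(X ≤ 1) = 0.259622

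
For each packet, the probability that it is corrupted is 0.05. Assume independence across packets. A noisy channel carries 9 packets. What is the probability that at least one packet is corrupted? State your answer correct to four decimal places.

0.3698

P(at least one) = 1 − P(none) = 1 − (1 − 0.05)^9
= 1 − 0.630249 = 0.369751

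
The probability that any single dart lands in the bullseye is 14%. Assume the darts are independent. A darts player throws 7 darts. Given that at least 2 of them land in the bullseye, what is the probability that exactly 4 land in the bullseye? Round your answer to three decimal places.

0.033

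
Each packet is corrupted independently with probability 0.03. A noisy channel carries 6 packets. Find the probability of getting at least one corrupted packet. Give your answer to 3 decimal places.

P(at least one) = 1 − P(none) = 1 − (1 − 0.03)^6
= 1 − 0.83297 = 0.16703

0.167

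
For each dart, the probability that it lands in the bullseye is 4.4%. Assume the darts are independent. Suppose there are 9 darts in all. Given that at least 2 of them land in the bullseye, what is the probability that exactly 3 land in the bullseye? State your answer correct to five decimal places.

X ~ Binomial(9, 0.044). Want P(X=3 | X≥2) = P(X=3) / P(X≥2).
P(X=3) = C(9,3)·0.044^3·0.956^6 = 0.0054624
P(X≥2) = 1 − 0.6669926 − 0.2762856 = 0.0567217
Ratio = 0.0054624 / 0.0567217 = 0.0963020

0.09630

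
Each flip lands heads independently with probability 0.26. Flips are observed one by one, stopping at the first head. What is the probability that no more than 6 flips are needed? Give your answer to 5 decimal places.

0.83579

Y = number of flips to the first success; geometric, p = 0.26.
P(Y ≤ 6) = 1 − (1−p)^6 = 1 − 0.1642065 = 0.8357935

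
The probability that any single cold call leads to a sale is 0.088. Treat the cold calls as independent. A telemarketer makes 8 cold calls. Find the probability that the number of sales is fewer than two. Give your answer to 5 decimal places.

X ~ Binomial(8, 0.088); P(X ≤ 1) = Σ C(8,k) p^k (1−p)^(8−k) over k:
  k=0: C(8,0)·0.088^0·0.912^8 = 0.4785846
  k=1: C(8,1)·0.088^1·0.912^7 = 0.3694337
Total = 0.8480183

0.84802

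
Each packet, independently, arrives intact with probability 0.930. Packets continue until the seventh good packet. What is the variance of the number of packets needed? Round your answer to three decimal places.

0.567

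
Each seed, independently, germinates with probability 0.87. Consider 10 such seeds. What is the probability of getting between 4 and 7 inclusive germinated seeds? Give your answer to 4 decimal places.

0.1307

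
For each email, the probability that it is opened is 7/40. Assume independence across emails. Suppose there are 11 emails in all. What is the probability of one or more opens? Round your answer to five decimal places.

P(at least one) = 1 − P(none) = 1 − (1 − 0.175)^11
= 1 − 0.1205018 = 0.8794982

0.87950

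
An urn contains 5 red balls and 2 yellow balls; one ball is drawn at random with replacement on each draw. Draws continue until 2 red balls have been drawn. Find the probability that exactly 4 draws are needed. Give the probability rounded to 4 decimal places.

Y = trial on which the second success occurs; negative binomial, r=2, p=0.714286.
P(Y=4) = C(3,1) · p^2 · (1−p)^2
= 3 · 0.5102 · 0.081633 = 0.124948

0.1249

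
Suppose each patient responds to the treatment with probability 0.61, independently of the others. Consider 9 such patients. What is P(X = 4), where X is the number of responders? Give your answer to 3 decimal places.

X ~ Binomial(n=9, p=0.61).
P(X=4) = C(9,4) · p^4 · (1−p)^5
= 126 · 0.13846 · 0.0090224 = 0.15740

0.157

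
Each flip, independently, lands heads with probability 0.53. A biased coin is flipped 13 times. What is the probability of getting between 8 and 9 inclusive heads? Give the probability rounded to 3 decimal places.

X ~ Binomial(13, 0.53); P(8 ≤ X ≤ 9) = Σ C(13,k) p^k (1−p)^(13−k) over k:
  k=8: C(13,8)·0.53^8·0.47^5 = 0.18377
  k=9: C(13,9)·0.53^9·0.47^4 = 0.11513
Total = 0.29890

0.299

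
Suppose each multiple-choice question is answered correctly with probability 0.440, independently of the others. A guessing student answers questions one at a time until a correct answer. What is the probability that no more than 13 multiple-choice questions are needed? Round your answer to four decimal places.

Y = number of multiple-choice questions to the first success; geometric, p = 0.44.
P(Y ≤ 13) = 1 − (1−p)^13 = 1 − 0.000533 = 0.999467

0.9995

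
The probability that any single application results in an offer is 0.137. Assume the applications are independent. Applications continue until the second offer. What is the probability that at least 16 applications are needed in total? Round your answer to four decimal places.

Needing more than 15 applications ⇔ fewer than 2 successes in the first 15. With X ~ Binomial(15, 0.137), P(Y > 15) = P(X ≤ 1).
  k=0: C(15,0)·0.137^0·0.863^15 = 0.109689
  k=1: C(15,1)·0.137^1·0.863^14 = 0.261194
P(X ≤ 1) = 0.370883

0.3709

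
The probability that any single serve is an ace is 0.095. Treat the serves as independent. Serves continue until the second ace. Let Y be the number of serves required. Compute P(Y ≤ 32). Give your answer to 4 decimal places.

0.8213

Finishing within 32 serves ⇔ at least 2 successes in the first 32. With X ~ Binomial(32, 0.095), P(Y ≤ 32) = 1 − P(X ≤ 1).
  k=0: C(32,0)·0.095^0·0.905^32 = 0.040997
  k=1: C(32,1)·0.095^1·0.905^31 = 0.137714
1 − 0.178712 = 0.821288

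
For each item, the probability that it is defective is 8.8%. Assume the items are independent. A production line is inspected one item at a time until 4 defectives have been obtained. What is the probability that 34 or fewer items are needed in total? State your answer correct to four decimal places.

Finishing within 34 items ⇔ at least 4 successes in the first 34. With X ~ Binomial(34, 0.088), P(Y ≤ 34) = 1 − P(X ≤ 3).
  k=0: C(34,0)·0.088^0·0.912^34 = 0.043634
  k=1: C(34,1)·0.088^1·0.912^33 = 0.143150
  k=2: C(34,2)·0.088^2·0.912^32 = 0.227910
  k=3: C(34,3)·0.088^3·0.912^31 = 0.234574
1 − 0.649268 = 0.350732

0.3507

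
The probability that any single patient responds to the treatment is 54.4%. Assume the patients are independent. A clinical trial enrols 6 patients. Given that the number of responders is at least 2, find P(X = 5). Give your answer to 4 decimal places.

X ~ Binomial(6, 0.544). Want P(X=5 | X≥2) = P(X=5) / P(X≥2).
P(X=5) = C(6,5)·0.544^5·0.456^1 = 0.130350
P(X≥2) = 1 − 0.008991 − 0.064354 = 0.926656
Ratio = 0.130350 / 0.926656 = 0.140667

0.1407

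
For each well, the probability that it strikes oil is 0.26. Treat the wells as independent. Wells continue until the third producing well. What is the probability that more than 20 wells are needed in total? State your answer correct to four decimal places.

0.0763

Needing more than 20 wells ⇔ fewer than 3 successes in the first 20. With X ~ Binomial(20, 0.26), P(Y > 20) = P(X ≤ 2).
  k=0: C(20,0)·0.26^0·0.74^20 = 0.002425
  k=1: C(20,1)·0.26^1·0.74^19 = 0.017038
  k=2: C(20,2)·0.26^2·0.74^18 = 0.056868
P(X ≤ 2) = 0.076331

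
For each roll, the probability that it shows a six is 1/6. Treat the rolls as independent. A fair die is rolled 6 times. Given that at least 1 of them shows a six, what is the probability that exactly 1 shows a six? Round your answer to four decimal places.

0.6042

X ~ Binomial(6, 0.166667). Want P(X=1 | X≥1) = P(X=1) / P(X≥1).
P(X=1) = C(6,1)·0.166667^1·0.833333^5 = 0.401878
P(X≥1) = 1 − 0.334898 = 0.665102
Ratio = 0.401878 / 0.665102 = 0.604234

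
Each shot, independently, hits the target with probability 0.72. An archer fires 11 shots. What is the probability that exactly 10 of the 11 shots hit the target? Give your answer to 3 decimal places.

X ~ Binomial(n=11, p=0.72).
P(X=10) = C(11,10) · p^10 · (1−p)^1
= 11 · 0.037439 · 0.28 = 0.11531

0.115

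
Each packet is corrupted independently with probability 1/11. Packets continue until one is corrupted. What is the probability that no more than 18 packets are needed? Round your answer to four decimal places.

Y = number of packets to the first success; geometric, p = 0.090909.
P(Y ≤ 18) = 1 − (1−p)^18 = 1 − 0.179859 = 0.820141

0.8201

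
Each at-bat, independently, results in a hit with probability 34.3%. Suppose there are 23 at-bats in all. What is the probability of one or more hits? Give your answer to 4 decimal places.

0.9999

P(at least one) = 1 − P(none) = 1 − (1 − 0.343)^23
= 1 − 0.000064 = 0.999936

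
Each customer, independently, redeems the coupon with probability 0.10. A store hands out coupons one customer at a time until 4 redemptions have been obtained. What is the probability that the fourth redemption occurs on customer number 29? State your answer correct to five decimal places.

Y = trial on which the fourth success occurs; negative binomial, r=4, p=0.10.
P(Y=29) = C(28,3) · p^4 · (1−p)^25
= 3276 · 0.0001 · 0.07179 = 0.0235183

0.02352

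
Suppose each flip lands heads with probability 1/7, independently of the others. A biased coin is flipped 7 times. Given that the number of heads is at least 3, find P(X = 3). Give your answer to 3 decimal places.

0.844

X ~ Binomial(7, 0.142857). Want P(X=3 | X≥3) = P(X=3) / P(X≥3).
P(X=3) = C(7,3)·0.142857^3·0.857143^4 = 0.05508
P(X≥3) = 1 − 0.33992 − 0.39657 − 0.19828 = 0.06523
Ratio = 0.05508 / 0.06523 = 0.84439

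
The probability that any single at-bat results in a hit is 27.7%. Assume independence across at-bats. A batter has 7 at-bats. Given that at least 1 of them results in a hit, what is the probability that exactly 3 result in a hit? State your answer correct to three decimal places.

0.227

X ~ Binomial(7, 0.277). Want P(X=3 | X≥1) = P(X=3) / P(X≥1).
P(X=3) = C(7,3)·0.277^3·0.723^4 = 0.20326
P(X≥1) = 1 − 0.10327 = 0.89673
Ratio = 0.20326 / 0.89673 = 0.22667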